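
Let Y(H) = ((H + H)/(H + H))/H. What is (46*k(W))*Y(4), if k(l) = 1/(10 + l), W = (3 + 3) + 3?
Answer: 23/38 ≈ 0.60526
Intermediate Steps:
Y(H) = 1/H (Y(H) = ((2*H)/((2*H)))/H = ((2*H)*(1/(2*H)))/H = 1/H)
W = 9 (W = 6 + 3 = 9)
(46*k(W))*Y(4) = (46/(10 + 9))/4 = (46/19)*(¼) = 23/38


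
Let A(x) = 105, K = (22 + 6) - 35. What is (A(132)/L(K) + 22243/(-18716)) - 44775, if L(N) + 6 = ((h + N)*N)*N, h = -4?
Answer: -91345787623/2040044 ≈ -44776.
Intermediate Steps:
K = -7 (K = 28 - 35 = -7)
L(N) = -6 + N²*(-4 + N) (L(N) = -6 + ((-4 + N)*N)*N = -6 + (N*(-4 + N))*N = -6 + N²*(-4 + N))
(A(132)/L(K) + 22243/(-18716)) - 44775 = (105/(-6 + (-7)³ - 4*(-7)²) + 22243/(-18716)) - 44775 = (105/(-6 - 343 - 4*49) + 22243*(-1/18716)) - 44775 = (105/(-6 - 343 - 196) - 22243/18716) - 44775 = (105/(-545) - 22243/18716) - 44775 = (105*(-1/545) - 22243/18716) - 44775 = (-21/109 - 22243/18716) - 44775 = -2817523/2040044 - 44775 = -91345787623/2040044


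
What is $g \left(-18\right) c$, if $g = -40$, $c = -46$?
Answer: $-33120$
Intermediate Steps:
$g \left(-18\right) c = \left(-40\right) \left(-18\right) \left(-46\right) = 720 \left(-46\right) = -33120$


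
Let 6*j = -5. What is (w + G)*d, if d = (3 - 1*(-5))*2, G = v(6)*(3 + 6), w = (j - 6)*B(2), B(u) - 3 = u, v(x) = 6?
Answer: 952/3 ≈ 317.33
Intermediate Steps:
j = -5/6 (j = (1/6)*(-5) = -5/6 ≈ -0.83333)
B(u) = 3 + u
w = -205/6 (w = (-5/6 - 6)*(3 + 2) = -41/6*5 = -205/6 ≈ -34.167)
G = 54 (G = 6*(3 + 6) = 6*9 = 54)
d = 16 (d = (3 + 5)*2 = 8*2 = 16)
(w + G)*d = (-205/6 + 54)*16 = (119/6)*16 = 952/3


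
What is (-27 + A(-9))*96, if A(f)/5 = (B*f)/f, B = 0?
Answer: -2592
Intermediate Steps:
A(f) = 0 (A(f) = 5*((0*f)/f) = 5*(0/f) = 5*0 = 0)
(-27 + A(-9))*96 = (-27 + 0)*96 = -27*96 = -2592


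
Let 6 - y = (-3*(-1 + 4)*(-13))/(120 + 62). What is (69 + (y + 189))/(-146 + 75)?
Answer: -3687/994 ≈ -3.7093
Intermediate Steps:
y = 75/14 (y = 6 - -3*(-1 + 4)*(-13)/(120 + 62) = 6 - -3*3*(-13)/182 = 6 - (-9*(-13))/182 = 6 - 117/182 = 6 - 1*9/14 = 6 - 9/14 = 75/14 ≈ 5.3571)
(69 + (y + 189))/(-146 + 75) = (69 + (75/14 + 189))/(-146 + 75) = (69 + 2721/14)/(-71) = (3687/14)*(-1/71) = -3687/994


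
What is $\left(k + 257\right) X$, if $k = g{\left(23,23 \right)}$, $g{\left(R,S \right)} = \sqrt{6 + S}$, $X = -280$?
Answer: $-71960 - 280 \sqrt{29} \approx -73468.0$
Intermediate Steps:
$k = \sqrt{29}$ ($k = \sqrt{6 + 23} = \sqrt{29} \approx 5.3852$)
$\left(k + 257\right) X = \left(\sqrt{29} + 257\right) \left(-280\right) = \left(257 + \sqrt{29}\right) \left(-280\right) = -71960 - 280 \sqrt{29}$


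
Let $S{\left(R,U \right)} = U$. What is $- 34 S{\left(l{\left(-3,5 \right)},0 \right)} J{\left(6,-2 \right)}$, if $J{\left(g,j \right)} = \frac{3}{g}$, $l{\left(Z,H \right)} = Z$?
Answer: $0$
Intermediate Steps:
$- 34 S{\left(l{\left(-3,5 \right)},0 \right)} J{\left(6,-2 \right)} = \left(-34\right) 0 \cdot \frac{3}{6} = 0 \cdot 3 \cdot \frac{1}{6} = 0 \cdot \frac{1}{2} = 0$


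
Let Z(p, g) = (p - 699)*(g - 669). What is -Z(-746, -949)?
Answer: -2338010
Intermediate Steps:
Z(p, g) = (-699 + p)*(-669 + g)
-Z(-746, -949) = -(467631 - 699*(-949) - 669*(-746) - 949*(-746)) = -(467631 + 663351 + 499074 + 707954) = -1*2338010 = -2338010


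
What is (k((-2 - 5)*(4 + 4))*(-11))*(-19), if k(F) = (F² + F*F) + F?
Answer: 1299144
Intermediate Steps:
k(F) = F + 2*F² (k(F) = (F² + F²) + F = 2*F² + F = F + 2*F²)
(k((-2 - 5)*(4 + 4))*(-11))*(-19) = ((((-2 - 5)*(4 + 4))*(1 + 2*((-2 - 5)*(4 + 4))))*(-11))*(-19) = (((-7*8)*(1 + 2*(-7*8)))*(-11))*(-19) = (-56*(1 + 2*(-56))*(-11))*(-19) = (-56*(1 - 112)*(-11))*(-19) = (-56*(-111)*(-11))*(-19) = (6216*(-11))*(-19) = -68376*(-19) = 1299144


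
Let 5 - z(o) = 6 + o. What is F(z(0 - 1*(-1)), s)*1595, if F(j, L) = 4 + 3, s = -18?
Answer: 11165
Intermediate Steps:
z(o) = -1 - o (z(o) = 5 - (6 + o) = 5 + (-6 - o) = -1 - o)
F(j, L) = 7
F(z(0 - 1*(-1)), s)*1595 = 7*1595 = 11165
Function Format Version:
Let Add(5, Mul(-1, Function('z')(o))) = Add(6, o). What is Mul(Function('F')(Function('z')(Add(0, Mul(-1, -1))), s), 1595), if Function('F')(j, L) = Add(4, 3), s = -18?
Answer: 11165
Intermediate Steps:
Function('z')(o) = Add(-1, Mul(-1, o)) (Function('z')(o) = Add(5, Mul(-1, Add(6, o))) = Add(5, Add(-6, Mul(-1, o))) = Add(-1, Mul(-1, o)))
Function('F')(j, L) = 7
Mul(Function('F')(Function('z')(Add(0, Mul(-1, -1))), s), 1595) = Mul(7, 1595) = 11165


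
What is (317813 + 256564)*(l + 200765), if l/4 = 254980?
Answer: 701133388245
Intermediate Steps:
l = 1019920 (l = 4*254980 = 1019920)
(317813 + 256564)*(l + 200765) = (317813 + 256564)*(1019920 + 200765) = 574377*1220685 = 701133388245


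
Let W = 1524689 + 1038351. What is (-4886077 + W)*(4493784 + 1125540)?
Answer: -13053897566988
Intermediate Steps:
W = 2563040
(-4886077 + W)*(4493784 + 1125540) = (-4886077 + 2563040)*(4493784 + 1125540) = -2323037*5619324 = -13053897566988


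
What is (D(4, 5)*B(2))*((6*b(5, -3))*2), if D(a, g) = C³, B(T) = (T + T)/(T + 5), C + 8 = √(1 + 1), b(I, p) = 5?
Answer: -19200 + 46560*√2/7 ≈ -9793.5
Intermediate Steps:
C = -8 + √2 (C = -8 + √(1 + 1) = -8 + √2 ≈ -6.5858)
B(T) = 2*T/(5 + T) (B(T) = (2*T)/(5 + T) = 2*T/(5 + T))
D(a, g) = (-8 + √2)³
(D(4, 5)*B(2))*((6*b(5, -3))*2) = ((-560 + 194*√2)*(2*2/(5 + 2)))*((6*5)*2) = ((-560 + 194*√2)*(2*2/7))*(30*2) = ((-560 + 194*√2)*(2*2*(⅐)))*60 = ((-560 + 194*√2)*(4/7))*60 = (-320 + 776*√2/7)*60 = -19200 + 46560*√2/7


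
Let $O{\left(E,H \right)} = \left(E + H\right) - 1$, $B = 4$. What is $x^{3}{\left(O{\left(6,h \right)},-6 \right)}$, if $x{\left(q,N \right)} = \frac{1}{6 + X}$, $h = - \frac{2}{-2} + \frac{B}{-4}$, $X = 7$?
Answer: $\frac{1}{2197} \approx 0.00045517$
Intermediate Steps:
$h = 0$ ($h = - \frac{2}{-2} + \frac{4}{-4} = \left(-2\right) \left(- \frac{1}{2}\right) + 4 \left(- \frac{1}{4}\right) = 1 - 1 = 0$)
$O{\left(E,H \right)} = -1 + E + H$
$x{\left(q,N \right)} = \frac{1}{13}$ ($x{\left(q,N \right)} = \frac{1}{6 + 7} = \frac{1}{13}$)
$x^{3}{\left(O{\left(6,h \right)},-6 \right)} = \left(\frac{1}{13}\right)^{3} = \frac{1}{2197}$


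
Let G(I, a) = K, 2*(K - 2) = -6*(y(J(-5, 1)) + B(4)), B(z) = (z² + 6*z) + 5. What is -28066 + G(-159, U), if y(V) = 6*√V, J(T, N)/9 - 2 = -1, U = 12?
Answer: -28253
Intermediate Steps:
J(T, N) = 9 (J(T, N) = 18 + 9*(-1) = 18 - 9 = 9)
B(z) = 5 + z² + 6*z
K = -187 (K = 2 + (-6*(6*√9 + (5 + 4² + 6*4)))/2 = 2 + (-6*(6*3 + (5 + 16 + 24)))/2 = 2 + (-6*(18 + 45))/2 = 2 + (-6*63)/2 = 2 + (½)*(-378) = 2 - 189 = -187)
G(I, a) = -187
-28066 + G(-159, U) = -28066 - 187 = -28253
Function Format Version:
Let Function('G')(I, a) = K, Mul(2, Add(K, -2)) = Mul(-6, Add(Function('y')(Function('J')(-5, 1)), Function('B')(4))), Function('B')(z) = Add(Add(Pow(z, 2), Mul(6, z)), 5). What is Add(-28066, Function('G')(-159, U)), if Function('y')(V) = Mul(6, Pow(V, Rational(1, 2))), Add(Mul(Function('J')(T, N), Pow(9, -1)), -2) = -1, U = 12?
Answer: -28253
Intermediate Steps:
Function('J')(T, N) = 9 (Function('J')(T, N) = Add(18, Mul(9, -1)) = Add(18, -9) = 9)
Function('B')(z) = Add(5, Pow(z, 2), Mul(6, z))
K = -187 (K = Add(2, Mul(Rational(1, 2), Mul(-6, Add(Mul(6, Pow(9, Rational(1, 2))), Add(5, Pow(4, 2), Mul(6, 4)))))) = Add(2, Mul(Rational(1, 2), Mul(-6, Add(Mul(6, 3), Add(5, 16, 24))))) = Add(2, Mul(Rational(1, 2), Mul(-6, Add(18, 45)))) = Add(2, Mul(Rational(1, 2), Mul(-6, 63))) = Add(2, Mul(Rational(1, 2), -378)) = Add(2, -189) = -187)
Function('G')(I, a) = -187
Add(-28066, Function('G')(-159, U)) = Add(-28066, -187) = -28253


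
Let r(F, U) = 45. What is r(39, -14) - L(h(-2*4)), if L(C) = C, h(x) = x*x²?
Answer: 557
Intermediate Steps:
h(x) = x³
r(39, -14) - L(h(-2*4)) = 45 - (-2*4)³ = 45 - 1*(-8)³ = 45 - 1*(-512) = 45 + 512 = 557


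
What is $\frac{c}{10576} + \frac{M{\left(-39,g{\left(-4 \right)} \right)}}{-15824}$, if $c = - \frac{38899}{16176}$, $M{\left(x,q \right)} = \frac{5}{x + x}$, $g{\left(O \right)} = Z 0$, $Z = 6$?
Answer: $- \frac{491214163}{2199541823232} \approx -0.00022333$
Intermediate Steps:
$g{\left(O \right)} = 0$ ($g{\left(O \right)} = 6 \cdot 0 = 0$)
$M{\left(x,q \right)} = \frac{5}{2 x}$
$c = - \frac{38899}{16176}$ ($c = \left(-38899\right) \frac{1}{16176} = - \frac{38899}{16176} \approx -2.4047$)
$\frac{c}{10576} + \frac{M{\left(-39,g{\left(-4 \right)} \right)}}{-15824} = - \frac{38899}{16176 \cdot 10576} + \frac{\frac{5}{2} \frac{1}{-39}}{-15824} = \left(- \frac{38899}{16176}\right) \frac{1}{10576} + \frac{5}{2} \left(- \frac{1}{39}\right) \left(- \frac{1}{15824}\right) = - \frac{38899}{171077376} - - \frac{5}{1234272} = - \frac{38899}{171077376} + \frac{5}{1234272} = - \frac{491214163}{2199541823232}$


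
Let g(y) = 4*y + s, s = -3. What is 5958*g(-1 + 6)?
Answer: 101286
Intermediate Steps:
g(y) = -3 + 4*y (g(y) = 4*y - 3 = -3 + 4*y)
5958*g(-1 + 6) = 5958*(-3 + 4*(-1 + 6)) = 5958*(-3 + 4*5) = 5958*(-3 + 20) = 5958*17 = 101286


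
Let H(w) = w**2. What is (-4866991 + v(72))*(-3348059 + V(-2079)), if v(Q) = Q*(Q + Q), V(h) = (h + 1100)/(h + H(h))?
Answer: 6386087168752793141/392742 ≈ 1.6260e+13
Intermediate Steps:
V(h) = (1100 + h)/(h + h**2) (V(h) = (h + 1100)/(h + h**2) = (1100 + h)/(h + h**2))
v(Q) = 2*Q**2 (v(Q) = Q*(2*Q) = 2*Q**2)
(-4866991 + v(72))*(-3348059 + V(-2079)) = (-4866991 + 2*72**2)*(-3348059 + (1100 - 2079)/((-2079)*(1 - 2079))) = (-4866991 + 2*5184)*(-3348059 - 1/2079*(-979)/(-2078)) = (-4866991 + 10368)*(-3348059 - 1/2079*(-1/2078)*(-979)) = -4856623*(-3348059 - 89/392742) = -4856623*(-1314923387867/392742) = 6386087168752793141/392742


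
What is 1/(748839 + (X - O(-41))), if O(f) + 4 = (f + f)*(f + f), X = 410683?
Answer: 1/1152802 ≈ 8.6745e-7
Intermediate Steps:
O(f) = -4 + 4*f**2 (O(f) = -4 + (f + f)*(f + f) = -4 + (2*f)*(2*f) = -4 + 4*f**2)
1/(748839 + (X - O(-41))) = 1/(748839 + (410683 - (-4 + 4*(-41)**2))) = 1/(748839 + (410683 - (-4 + 4*1681))) = 1/(748839 + (410683 - (-4 + 6724))) = 1/(748839 + (410683 - 1*6720)) = 1/(748839 + (410683 - 6720)) = 1/(748839 + 403963) = 1/1152802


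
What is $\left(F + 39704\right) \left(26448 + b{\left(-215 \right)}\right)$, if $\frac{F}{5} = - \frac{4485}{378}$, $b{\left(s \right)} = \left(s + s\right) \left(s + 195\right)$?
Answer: $\frac{87536392996}{63} \approx 1.3895 \cdot 10^{9}$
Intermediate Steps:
$b{\left(s \right)} = 2 s \left(195 + s\right)$
$F = - \frac{7475}{126}$ ($F = 5 \left(- \frac{4485}{378}\right) = 5 \left(\left(-4485\right) \frac{1}{378}\right) = 5 \left(- \frac{1495}{126}\right) = - \frac{7475}{126} \approx -59.325$)
$\left(F + 39704\right) \left(26448 + b{\left(-215 \right)}\right) = \left(- \frac{7475}{126} + 39704\right) \left(26448 + 2 \left(-215\right) \left(195 - 215\right)\right) = \frac{4995229 \left(26448 + 2 \left(-215\right) \left(-20\right)\right)}{126} = \frac{4995229 \left(26448 + 8600\right)}{126} = \frac{4995229}{126} \cdot 35048 = \frac{87536392996}{63}$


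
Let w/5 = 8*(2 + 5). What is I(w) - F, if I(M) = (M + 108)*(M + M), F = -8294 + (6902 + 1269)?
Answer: 217403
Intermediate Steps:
F = -123 (F = -8294 + 8171 = -123)
w = 280 (w = 5*(8*(2 + 5)) = 5*(8*7) = 5*56 = 280)
I(M) = 2*M*(108 + M) (I(M) = (108 + M)*(2*M) = 2*M*(108 + M))
I(w) - F = 2*280*(108 + 280) - 1*(-123) = 2*280*388 + 123 = 217280 + 123 = 217403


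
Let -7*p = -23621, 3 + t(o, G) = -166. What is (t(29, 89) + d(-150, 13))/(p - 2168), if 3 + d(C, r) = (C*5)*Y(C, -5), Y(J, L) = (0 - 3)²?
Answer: -48454/8445 ≈ -5.7376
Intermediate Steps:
t(o, G) = -169 (t(o, G) = -3 - 166 = -169)
Y(J, L) = 9 (Y(J, L) = (-3)² = 9)
d(C, r) = -3 + 45*C (d(C, r) = -3 + (C*5)*9 = -3 + (5*C)*9 = -3 + 45*C)
p = 23621/7 (p = -⅐*(-23621) = 23621/7 ≈ 3374.4)
(t(29, 89) + d(-150, 13))/(p - 2168) = (-169 + (-3 + 45*(-150)))/(23621/7 - 2168) = (-169 + (-3 - 6750))/(8445/7) = (-169 - 6753)*(7/8445) = -6922*7/8445 = -48454/8445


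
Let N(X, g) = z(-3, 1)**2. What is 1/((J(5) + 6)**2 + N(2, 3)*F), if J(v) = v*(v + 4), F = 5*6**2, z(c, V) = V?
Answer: 1/2781 ≈ 0.00035958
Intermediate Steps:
N(X, g) = 1 (N(X, g) = 1**2 = 1)
F = 180 (F = 5*36 = 180)
J(v) = v*(4 + v)
1/((J(5) + 6)**2 + N(2, 3)*F) = 1/((5*(4 + 5) + 6)**2 + 1*180) = 1/((5*9 + 6)**2 + 180) = 1/((45 + 6)**2 + 180) = 1/(51**2 + 180) = 1/(2601 + 180) = 1/2781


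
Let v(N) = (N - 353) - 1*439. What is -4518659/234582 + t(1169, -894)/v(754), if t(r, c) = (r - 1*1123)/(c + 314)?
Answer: -24895113397/1292546820 ≈ -19.260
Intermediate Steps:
v(N) = -792 + N (v(N) = (-353 + N) - 439 = -792 + N)
t(r, c) = (-1123 + r)/(314 + c) (t(r, c) = (r - 1123)/(314 + c) = (-1123 + r)/(314 + c))
-4518659/234582 + t(1169, -894)/v(754) = -4518659/234582 + ((-1123 + 1169)/(314 - 894))/(-792 + 754) = -4518659*1/234582 + (46/(-580))/(-38) = -4518659/234582 - 1/580*46*(-1/38) = -4518659/234582 - 23/290*(-1/38) = -4518659/234582 + 23/11020 = -24895113397/1292546820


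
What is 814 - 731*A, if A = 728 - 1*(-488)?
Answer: -888082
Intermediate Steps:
A = 1216 (A = 728 + 488 = 1216)
814 - 731*A = 814 - 731*1216 = 814 - 888896 = -888082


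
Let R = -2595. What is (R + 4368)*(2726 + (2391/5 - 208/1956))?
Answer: 4629899319/815 ≈ 5.6809e+6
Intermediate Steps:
(R + 4368)*(2726 + (2391/5 - 208/1956)) = (-2595 + 4368)*(2726 + (2391/5 - 208/1956)) = 1773*(2726 + (2391*(⅕) - 208*1/1956)) = 1773*(2726 + (2391/5 - 52/489)) = 1773*(2726 + 1168939/2445) = 1773*(7834009/2445) = 4629899319/815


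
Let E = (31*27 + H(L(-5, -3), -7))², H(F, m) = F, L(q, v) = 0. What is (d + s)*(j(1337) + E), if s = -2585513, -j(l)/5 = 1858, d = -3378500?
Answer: -4122796942627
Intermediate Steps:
j(l) = -9290 (j(l) = -5*1858 = -9290)
E = 700569 (E = (31*27 + 0)² = (837 + 0)² = 837² = 700569)
(d + s)*(j(1337) + E) = (-3378500 - 2585513)*(-9290 + 700569) = -5964013*691279 = -4122796942627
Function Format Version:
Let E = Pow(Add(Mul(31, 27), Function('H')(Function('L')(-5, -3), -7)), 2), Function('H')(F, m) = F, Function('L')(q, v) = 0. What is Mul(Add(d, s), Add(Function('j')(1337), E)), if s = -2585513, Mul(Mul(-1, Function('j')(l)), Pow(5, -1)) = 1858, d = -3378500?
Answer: -4122796942627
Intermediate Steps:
Function('j')(l) = -9290 (Function('j')(l) = Mul(-5, 1858) = -9290)
E = 700569 (E = Pow(Add(Mul(31, 27), 0), 2) = Pow(Add(837, 0), 2) = Pow(837, 2) = 700569)
Mul(Add(d, s), Add(Function('j')(1337), E)) = Mul(Add(-3378500, -2585513), Add(-9290, 700569)) = Mul(-5964013, 691279) = -4122796942627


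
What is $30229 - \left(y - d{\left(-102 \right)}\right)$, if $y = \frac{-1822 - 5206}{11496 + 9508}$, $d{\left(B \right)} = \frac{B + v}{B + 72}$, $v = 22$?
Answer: $\frac{476244716}{15753} \approx 30232.0$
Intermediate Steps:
$d{\left(B \right)} = \frac{22 + B}{72 + B}$ ($d{\left(B \right)} = \frac{B + 22}{B + 72} = \frac{22 + B}{72 + B}$)
$y = - \frac{1757}{5251}$ ($y = - \frac{7028}{21004} = \left(-7028\right) \frac{1}{21004} = - \frac{1757}{5251} \approx -0.3346$)
$30229 - \left(y - d{\left(-102 \right)}\right) = 30229 - \left(- \frac{1757}{5251} - \frac{22 - 102}{72 - 102}\right) = 30229 - \left(- \frac{1757}{5251} - \frac{1}{-30} \left(-80\right)\right) = 30229 - \left(- \frac{1757}{5251} - \left(- \frac{1}{30}\right) \left(-80\right)\right) = 30229 - \left(- \frac{1757}{5251} - \frac{8}{3}\right) = 30229 - - \frac{47279}{15753} = 30229 + \frac{47279}{15753} = \frac{476244716}{15753}$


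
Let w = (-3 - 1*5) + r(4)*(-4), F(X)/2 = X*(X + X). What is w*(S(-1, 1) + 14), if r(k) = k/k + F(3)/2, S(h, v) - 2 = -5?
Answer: -924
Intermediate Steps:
F(X) = 4*X**2 (F(X) = 2*(X*(X + X)) = 2*(X*(2*X)) = 2*(2*X**2) = 4*X**2)
S(h, v) = -3 (S(h, v) = 2 - 5 = -3)
r(k) = 19 (r(k) = k/k + (4*3**2)/2 = 1 + (4*9)*(1/2) = 1 + 36*(1/2) = 1 + 18 = 19)
w = -84 (w = (-3 - 1*5) + 19*(-4) = (-3 - 5) - 76 = -8 - 76 = -84)
w*(S(-1, 1) + 14) = -84*(-3 + 14) = -84*11 = -924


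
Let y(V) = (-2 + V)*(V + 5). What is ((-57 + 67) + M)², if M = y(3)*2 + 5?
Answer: 961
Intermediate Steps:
y(V) = (-2 + V)*(5 + V)
M = 21 (M = (-10 + 3² + 3*3)*2 + 5 = (-10 + 9 + 9)*2 + 5 = 8*2 + 5 = 16 + 5 = 21)
((-57 + 67) + M)² = ((-57 + 67) + 21)² = (10 + 21)² = 31² = 961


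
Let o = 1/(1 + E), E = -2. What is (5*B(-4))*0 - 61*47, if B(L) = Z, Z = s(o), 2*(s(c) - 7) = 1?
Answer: -2867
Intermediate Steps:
o = -1 (o = 1/(1 - 2) = 1/(-1) = -1)
s(c) = 15/2 (s(c) = 7 + (½)*1 = 7 + ½ = 15/2)
Z = 15/2 ≈ 7.5000
B(L) = 15/2
(5*B(-4))*0 - 61*47 = (5*(15/2))*0 - 61*47 = (75/2)*0 - 2867 = 0 - 2867 = -2867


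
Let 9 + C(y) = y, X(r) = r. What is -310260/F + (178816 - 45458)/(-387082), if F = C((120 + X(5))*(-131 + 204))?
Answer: -15163969106/441079939 ≈ -34.379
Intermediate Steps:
C(y) = -9 + y
F = 9116 (F = -9 + (120 + 5)*(-131 + 204) = -9 + 125*73 = -9 + 9125 = 9116)
-310260/F + (178816 - 45458)/(-387082) = -310260/9116 + (178816 - 45458)/(-387082) = -310260*1/9116 + 133358*(-1/387082) = -77565/2279 - 66679/193541 = -15163969106/441079939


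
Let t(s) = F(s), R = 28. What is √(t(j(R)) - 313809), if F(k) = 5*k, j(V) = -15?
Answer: 6*I*√8719 ≈ 560.25*I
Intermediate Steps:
t(s) = 5*s
√(t(j(R)) - 313809) = √(5*(-15) - 313809) = √(-75 - 313809) = √(-313884) = 6*I*√8719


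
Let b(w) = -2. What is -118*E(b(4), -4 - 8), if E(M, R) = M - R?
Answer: -1180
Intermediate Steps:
-118*E(b(4), -4 - 8) = -118*(-2 - (-4 - 8)) = -118*(-2 - 1*(-12)) = -118*(-2 + 12) = -118*10 = -1180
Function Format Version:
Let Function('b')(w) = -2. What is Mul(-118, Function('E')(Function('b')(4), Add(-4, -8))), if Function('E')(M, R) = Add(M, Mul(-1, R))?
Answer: -1180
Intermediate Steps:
Mul(-118, Function('E')(Function('b')(4), Add(-4, -8))) = Mul(-118, Add(-2, Mul(-1, Add(-4, -8)))) = Mul(-118, Add(-2, Mul(-1, -12))) = Mul(-118, Add(-2, 12)) = Mul(-118, 10) = -1180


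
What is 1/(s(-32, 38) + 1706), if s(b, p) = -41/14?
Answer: 14/23843 ≈ 0.00058717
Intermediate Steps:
s(b, p) = -41/14 (s(b, p) = -41*1/14 = -41/14)
1/(s(-32, 38) + 1706) = 1/(-41/14 + 1706) = 1/(23843/14) = 14/23843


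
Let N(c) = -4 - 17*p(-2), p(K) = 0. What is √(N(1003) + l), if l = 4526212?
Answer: 24*√7858 ≈ 2127.5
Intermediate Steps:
N(c) = -4 (N(c) = -4 - 17*0 = -4 + 0 = -4)
√(N(1003) + l) = √(-4 + 4526212) = √4526208 = 24*√7858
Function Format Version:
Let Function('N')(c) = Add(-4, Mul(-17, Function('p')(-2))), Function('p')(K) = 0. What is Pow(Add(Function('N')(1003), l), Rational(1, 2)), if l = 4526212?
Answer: Mul(24, Pow(7858, Rational(1, 2))) ≈ 2127.5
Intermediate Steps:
Function('N')(c) = -4 (Function('N')(c) = Add(-4, Mul(-17, 0)) = Add(-4, 0) = -4)
Pow(Add(Function('N')(1003), l), Rational(1, 2)) = Pow(Add(-4, 4526212), Rational(1, 2)) = Pow(4526208, Rational(1, 2)) = Mul(24, Pow(7858, Rational(1, 2)))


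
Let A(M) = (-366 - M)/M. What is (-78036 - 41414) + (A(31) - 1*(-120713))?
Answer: 38756/31 ≈ 1250.2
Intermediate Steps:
A(M) = (-366 - M)/M
(-78036 - 41414) + (A(31) - 1*(-120713)) = (-78036 - 41414) + ((-366 - 1*31)/31 - 1*(-120713)) = -119450 + ((-366 - 31)/31 + 120713) = -119450 + ((1/31)*(-397) + 120713) = -119450 + (-397/31 + 120713) = -119450 + 3741706/31 = 38756/31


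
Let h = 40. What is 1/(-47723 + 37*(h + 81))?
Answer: -1/43246 ≈ -2.3124e-5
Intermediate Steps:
1/(-47723 + 37*(h + 81)) = 1/(-47723 + 37*(40 + 81)) = 1/(-47723 + 37*121) = 1/(-47723 + 4477) = 1/(-43246) = -1/43246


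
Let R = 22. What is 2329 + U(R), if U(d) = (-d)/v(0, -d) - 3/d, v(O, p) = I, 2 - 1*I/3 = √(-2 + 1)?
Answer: 767557/330 - 22*I/15 ≈ 2325.9 - 1.4667*I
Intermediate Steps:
I = 6 - 3*I (I = 6 - 3*√(-2 + 1) = 6 - 3*I ≈ 6.0 - 3.0*I)
v(O, p) = 6 - 3*I
U(d) = -3/d - d*(6 + 3*I)/45 (U(d) = (-d)/(6 - 3*I) - 3/d = (-d)*((6 + 3*I)/45) - 3/d = -d*(6 + 3*I)/45 - 3/d = -3/d - d*(6 + 3*I)/45)
2329 + U(R) = 2329 + (1/15)*(-45 + 22²*(-2 - I))/22 = 2329 + (1/15)*(1/22)*(-45 + 484*(-2 - I)) = 2329 + (1/15)*(1/22)*(-45 + (-968 - 484*I)) = 2329 + (1/15)*(1/22)*(-1013 - 484*I) = 2329 + (-1013/330 - 22*I/15) = 767557/330 - 22*I/15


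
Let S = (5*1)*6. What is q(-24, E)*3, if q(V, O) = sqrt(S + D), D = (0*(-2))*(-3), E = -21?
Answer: 3*sqrt(30) ≈ 16.432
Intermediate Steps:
S = 30 (S = 5*6 = 30)
D = 0 (D = 0*(-3) = 0)
q(V, O) = sqrt(30) (q(V, O) = sqrt(30 + 0) = sqrt(30))
q(-24, E)*3 = sqrt(30)*3 = 3*sqrt(30)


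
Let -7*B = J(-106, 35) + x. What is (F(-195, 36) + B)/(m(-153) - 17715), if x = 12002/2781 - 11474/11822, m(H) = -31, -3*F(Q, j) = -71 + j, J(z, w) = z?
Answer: -1514983793/1021011114501 ≈ -0.0014838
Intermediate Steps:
F(Q, j) = 71/3 - j/3 (F(Q, j) = -(-71 + j)/3 = 71/3 - j/3)
x = 54989225/16438491 (x = 12002*(1/2781) - 11474*1/11822 = 12002/2781 - 5737/5911 = 54989225/16438491 ≈ 3.3451)
B = 1687490821/115069437 (B = -(-106 + 54989225/16438491)/7 = -⅐*(-1687490821/16438491) = 1687490821/115069437 ≈ 14.665)
(F(-195, 36) + B)/(m(-153) - 17715) = ((71/3 - ⅓*36) + 1687490821/115069437)/(-31 - 17715) = ((71/3 - 12) + 1687490821/115069437)/(-17746) = (35/3 + 1687490821/115069437)*(-1/17746) = (3029967586/115069437)*(-1/17746) = -1514983793/1021011114501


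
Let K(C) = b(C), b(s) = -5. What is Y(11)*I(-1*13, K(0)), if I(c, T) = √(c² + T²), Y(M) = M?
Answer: 11*√194 ≈ 153.21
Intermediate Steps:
K(C) = -5
I(c, T) = √(T² + c²)
Y(11)*I(-1*13, K(0)) = 11*√((-5)² + (-1*13)²) = 11*√(25 + (-13)²) = 11*√(25 + 169) = 11*√194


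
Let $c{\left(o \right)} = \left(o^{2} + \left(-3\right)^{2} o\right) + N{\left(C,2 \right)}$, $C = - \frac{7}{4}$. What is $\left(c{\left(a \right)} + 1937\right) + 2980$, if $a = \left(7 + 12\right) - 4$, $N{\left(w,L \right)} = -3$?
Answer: $5274$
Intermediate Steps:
$C = - \frac{7}{4}$ ($C = \left(-7\right) \frac{1}{4} = - \frac{7}{4} \approx -1.75$)
$a = 15$ ($a = 19 - 4 = 15$)
$c{\left(o \right)} = -3 + o^{2} + 9 o$ ($c{\left(o \right)} = \left(o^{2} + \left(-3\right)^{2} o\right) - 3 = \left(o^{2} + 9 o\right) - 3 = -3 + o^{2} + 9 o$)
$\left(c{\left(a \right)} + 1937\right) + 2980 = \left(\left(-3 + 15^{2} + 9 \cdot 15\right) + 1937\right) + 2980 = \left(\left(-3 + 225 + 135\right) + 1937\right) + 2980 = \left(357 + 1937\right) + 2980 = 2294 + 2980 = 5274$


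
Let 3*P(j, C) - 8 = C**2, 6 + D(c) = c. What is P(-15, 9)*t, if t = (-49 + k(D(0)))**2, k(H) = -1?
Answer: 222500/3 ≈ 74167.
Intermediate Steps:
D(c) = -6 + c
P(j, C) = 8/3 + C**2/3
t = 2500 (t = (-49 - 1)**2 = (-50)**2 = 2500)
P(-15, 9)*t = (8/3 + (1/3)*9**2)*2500 = (8/3 + (1/3)*81)*2500 = (8/3 + 27)*2500 = (89/3)*2500 = 222500/3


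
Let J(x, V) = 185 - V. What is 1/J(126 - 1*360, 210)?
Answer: -1/25 ≈ -0.040000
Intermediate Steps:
1/J(126 - 1*360, 210) = 1/(185 - 1*210) = 1/(185 - 210) = 1/(-25) = -1/25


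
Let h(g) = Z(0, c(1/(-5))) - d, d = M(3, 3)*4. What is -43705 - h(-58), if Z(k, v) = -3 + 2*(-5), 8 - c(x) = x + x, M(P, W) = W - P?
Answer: -43692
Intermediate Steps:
c(x) = 8 - 2*x (c(x) = 8 - (x + x) = 8 - 2*x)
Z(k, v) = -13 (Z(k, v) = -3 - 10 = -13)
d = 0 (d = (3 - 1*3)*4 = (3 - 3)*4 = 0*4 = 0)
h(g) = -13 (h(g) = -13 - 1*0 = -13 + 0 = -13)
-43705 - h(-58) = -43705 - 1*(-13) = -43705 + 13 = -43692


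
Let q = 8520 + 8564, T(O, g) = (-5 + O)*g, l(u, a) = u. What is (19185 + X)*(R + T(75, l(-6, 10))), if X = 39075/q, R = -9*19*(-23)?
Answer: 1151545995495/17084 ≈ 6.7405e+7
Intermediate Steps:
R = 3933 (R = -171*(-23) = 3933)
T(O, g) = g*(-5 + O)
q = 17084
X = 39075/17084 ≈ 2.2872
(19185 + X)*(R + T(75, l(-6, 10))) = (19185 + 39075/17084)*(3933 - 6*(-5 + 75)) = 327795615*(3933 - 6*70)/17084 = 327795615*(3933 - 420)/17084 = (327795615/17084)*3513 = 1151545995495/17084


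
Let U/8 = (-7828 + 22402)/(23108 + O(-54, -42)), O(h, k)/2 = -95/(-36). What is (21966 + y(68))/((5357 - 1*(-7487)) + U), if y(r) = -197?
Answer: 823341181/485973052 ≈ 1.6942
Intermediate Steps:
O(h, k) = 95/18 (O(h, k) = 2*(-95/(-36)) = 2*(-95*(-1/36)) = 2*(95/36) = 95/18)
U = 2098656/416039 (U = 8*((-7828 + 22402)/(23108 + 95/18)) = 8*(14574/(416039/18)) = 8*(14574*(18/416039)) = 8*(262332/416039) = 2098656/416039 ≈ 5.0444)
(21966 + y(68))/((5357 - 1*(-7487)) + U) = (21966 - 197)/((5357 - 1*(-7487)) + 2098656/416039) = 21769/((5357 + 7487) + 2098656/416039) = 21769/(12844 + 2098656/416039) = 21769/(5345703572/416039) = 21769*(416039/5345703572) = 823341181/485973052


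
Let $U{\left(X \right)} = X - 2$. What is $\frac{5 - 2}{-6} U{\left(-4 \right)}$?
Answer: $3$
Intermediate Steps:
$U{\left(X \right)} = -2 + X$
$\frac{5 - 2}{-6} U{\left(-4 \right)} = \frac{5 - 2}{-6} \left(-2 - 4\right) = \left(5 - 2\right) \left(- \frac{1}{6}\right) \left(-6\right) = 3 \left(- \frac{1}{6}\right) \left(-6\right) = \left(- \frac{1}{2}\right) \left(-6\right) = 3$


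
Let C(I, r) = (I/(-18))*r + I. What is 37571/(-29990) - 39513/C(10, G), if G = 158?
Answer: 1063865413/2099300 ≈ 506.77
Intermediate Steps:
C(I, r) = I - I*r/18 (C(I, r) = (-I/18)*r + I = -I*r/18 + I = I - I*r/18)
37571/(-29990) - 39513/C(10, G) = 37571/(-29990) - 39513*9/(5*(18 - 1*158)) = 37571*(-1/29990) - 39513*9/(5*(18 - 158)) = -37571/29990 - 39513/((1/18)*10*(-140)) = -37571/29990 - 39513/(-700/9) = -37571/29990 - 39513*(-9/700) = -37571/29990 + 355617/700 = 1063865413/2099300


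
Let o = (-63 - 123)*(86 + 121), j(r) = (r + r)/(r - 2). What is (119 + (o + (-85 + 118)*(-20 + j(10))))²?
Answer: 6071682241/4 ≈ 1.5179e+9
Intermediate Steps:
j(r) = 2*r/(-2 + r) (j(r) = (2*r)/(-2 + r) = 2*r/(-2 + r))
o = -38502 (o = -186*207 = -38502)
(119 + (o + (-85 + 118)*(-20 + j(10))))² = (119 + (-38502 + (-85 + 118)*(-20 + 2*10/(-2 + 10))))² = (119 + (-38502 + 33*(-20 + 2*10/8)))² = (119 + (-38502 + 33*(-20 + 2*10*(⅛))))² = (119 + (-38502 + 33*(-20 + 5/2)))² = (119 + (-38502 + 33*(-35/2)))² = (119 + (-38502 - 1155/2))² = (119 - 78159/2)² = (-77921/2)² = 6071682241/4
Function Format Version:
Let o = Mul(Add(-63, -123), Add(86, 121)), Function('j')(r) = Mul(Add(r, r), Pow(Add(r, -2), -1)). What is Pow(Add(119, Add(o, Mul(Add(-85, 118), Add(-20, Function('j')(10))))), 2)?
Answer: Rational(6071682241, 4) ≈ 1.5179e+9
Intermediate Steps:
Function('j')(r) = Mul(2, r, Pow(Add(-2, r), -1)) (Function('j')(r) = Mul(Mul(2, r), Pow(Add(-2, r), -1)) = Mul(2, r, Pow(Add(-2, r), -1)))
o = -38502 (o = Mul(-186, 207) = -38502)
Pow(Add(119, Add(o, Mul(Add(-85, 118), Add(-20, Function('j')(10))))), 2) = Pow(Add(119, Add(-38502, Mul(Add(-85, 118), Add(-20, Mul(2, 10, Pow(Add(-2, 10), -1)))))), 2) = Pow(Add(119, Add(-38502, Mul(33, Add(-20, Mul(2, 10, Pow(8, -1)))))), 2) = Pow(Add(119, Add(-38502, Mul(33, Add(-20, Mul(2, 10, Rational(1, 8)))))), 2) = Pow(Add(119, Add(-38502, Mul(33, Add(-20, Rational(5, 2))))), 2) = Pow(Add(119, Add(-38502, Mul(33, Rational(-35, 2)))), 2) = Pow(Add(119, Add(-38502, Rational(-1155, 2))), 2) = Pow(Add(119, Rational(-78159, 2)), 2) = Pow(Rational(-77921, 2), 2) = Rational(6071682241, 4)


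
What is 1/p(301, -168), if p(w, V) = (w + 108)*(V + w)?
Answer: 1/54397 ≈ 1.8383e-5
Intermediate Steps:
p(w, V) = (108 + w)*(V + w)
1/p(301, -168) = 1/(301**2 + 108*(-168) + 108*301 - 168*301) = 1/(90601 - 18144 + 32508 - 50568) = 1/54397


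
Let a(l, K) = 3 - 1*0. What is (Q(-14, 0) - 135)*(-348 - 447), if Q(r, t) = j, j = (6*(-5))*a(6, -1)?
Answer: 178875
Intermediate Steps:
a(l, K) = 3 (a(l, K) = 3 + 0 = 3)
j = -90 (j = (6*(-5))*3 = -30*3 = -90)
Q(r, t) = -90
(Q(-14, 0) - 135)*(-348 - 447) = (-90 - 135)*(-348 - 447) = -225*(-795) = 178875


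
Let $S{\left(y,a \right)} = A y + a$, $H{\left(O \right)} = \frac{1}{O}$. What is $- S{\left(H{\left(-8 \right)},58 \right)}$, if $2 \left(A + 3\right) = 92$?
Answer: $- \frac{421}{8} \approx -52.625$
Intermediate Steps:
$A = 43$ ($A = -3 + \frac{1}{2} \cdot 92 = -3 + 46 = 43$)
$S{\left(y,a \right)} = a + 43 y$ ($S{\left(y,a \right)} = 43 y + a = a + 43 y$)
$- S{\left(H{\left(-8 \right)},58 \right)} = - (58 + \frac{43}{-8}) = - (58 + 43 \left(- \frac{1}{8}\right)) = - (58 - \frac{43}{8}) = \left(-1\right) \frac{421}{8} = - \frac{421}{8}$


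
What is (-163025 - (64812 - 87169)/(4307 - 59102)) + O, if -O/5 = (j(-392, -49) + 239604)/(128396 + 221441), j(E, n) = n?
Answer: -3125151587992309/19169318415 ≈ -1.6303e+5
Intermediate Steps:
O = -1197775/349837 (O = -5*(-49 + 239604)/(128396 + 221441) = -1197775/349837 ≈ -3.4238)
(-163025 - (64812 - 87169)/(4307 - 59102)) + O = (-163025 - (64812 - 87169)/(4307 - 59102)) - 1197775/349837 = (-163025 - (-22357)/(-54795)) - 1197775/349837 = (-163025 - (-22357)*(-1)/54795) - 1197775/349837 = (-163025 - 1*22357/54795) - 1197775/349837 = (-163025 - 22357/54795) - 1197775/349837 = -8932977232/54795 - 1197775/349837 = -3125151587992309/19169318415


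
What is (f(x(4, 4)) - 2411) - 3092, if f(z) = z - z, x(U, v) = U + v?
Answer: -5503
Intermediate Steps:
f(z) = 0
(f(x(4, 4)) - 2411) - 3092 = (0 - 2411) - 3092 = -2411 - 3092 = -5503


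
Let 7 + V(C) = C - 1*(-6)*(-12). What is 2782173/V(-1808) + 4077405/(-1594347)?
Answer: -493715915474/334281421 ≈ -1476.9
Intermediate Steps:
V(C) = -79 + C (V(C) = -7 + (C - 1*(-6)*(-12)) = -7 + (C + 6*(-12)) = -7 + (C - 72) = -7 + (-72 + C) = -79 + C)
2782173/V(-1808) + 4077405/(-1594347) = 2782173/(-79 - 1808) + 4077405/(-1594347) = 2782173/(-1887) + 4077405*(-1/1594347) = 2782173*(-1/1887) - 1359135/531449 = -927391/629 - 1359135/531449 = -493715915474/334281421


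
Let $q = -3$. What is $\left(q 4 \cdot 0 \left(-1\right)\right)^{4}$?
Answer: $0$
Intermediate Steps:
$\left(q 4 \cdot 0 \left(-1\right)\right)^{4} = \left(\left(-3\right) 4 \cdot 0 \left(-1\right)\right)^{4} = \left(\left(-12\right) 0\right)^{4} = 0^{4} = 0$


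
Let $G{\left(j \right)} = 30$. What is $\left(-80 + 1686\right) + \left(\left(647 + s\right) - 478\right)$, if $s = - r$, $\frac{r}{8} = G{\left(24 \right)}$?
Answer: $1535$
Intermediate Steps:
$r = 240$ ($r = 8 \cdot 30 = 240$)
$s = -240$ ($s = \left(-1\right) 240 = -240$)
$\left(-80 + 1686\right) + \left(\left(647 + s\right) - 478\right) = \left(-80 + 1686\right) + \left(\left(647 - 240\right) - 478\right) = 1606 + \left(407 - 478\right) = 1606 - 71 = 1535$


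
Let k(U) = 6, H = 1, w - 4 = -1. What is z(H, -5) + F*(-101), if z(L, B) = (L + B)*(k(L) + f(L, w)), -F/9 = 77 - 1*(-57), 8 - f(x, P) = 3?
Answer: 121762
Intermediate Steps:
w = 3 (w = 4 - 1 = 3)
f(x, P) = 5 (f(x, P) = 8 - 1*3 = 8 - 3 = 5)
F = -1206 (F = -9*(77 - 1*(-57)) = -9*(77 + 57) = -9*134 = -1206)
z(L, B) = 11*B + 11*L (z(L, B) = (L + B)*(6 + 5) = (B + L)*11 = 11*B + 11*L)
z(H, -5) + F*(-101) = (11*(-5) + 11*1) - 1206*(-101) = (-55 + 11) + 121806 = -44 + 121806 = 121762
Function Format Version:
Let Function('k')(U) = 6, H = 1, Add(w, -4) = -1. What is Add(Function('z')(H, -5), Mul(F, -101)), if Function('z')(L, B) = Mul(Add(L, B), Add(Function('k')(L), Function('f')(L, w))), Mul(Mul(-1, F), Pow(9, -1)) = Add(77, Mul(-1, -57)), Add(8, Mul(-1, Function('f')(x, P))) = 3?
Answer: 121762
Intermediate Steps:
w = 3 (w = Add(4, -1) = 3)
Function('f')(x, P) = 5 (Function('f')(x, P) = Add(8, Mul(-1, 3)) = Add(8, -3) = 5)
F = -1206 (F = Mul(-9, Add(77, Mul(-1, -57))) = Mul(-9, Add(77, 57)) = Mul(-9, 134) = -1206)
Function('z')(L, B) = Add(Mul(11, B), Mul(11, L)) (Function('z')(L, B) = Mul(Add(L, B), Add(6, 5)) = Mul(Add(B, L), 11) = Add(Mul(11, B), Mul(11, L)))
Add(Function('z')(H, -5), Mul(F, -101)) = Add(Add(Mul(11, -5), Mul(11, 1)), Mul(-1206, -101)) = Add(Add(-55, 11), 121806) = Add(-44, 121806) = 121762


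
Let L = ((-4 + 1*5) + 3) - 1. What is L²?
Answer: 9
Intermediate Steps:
L = 3 (L = ((-4 + 5) + 3) - 1 = (1 + 3) - 1 = 4 - 1 = 3)
L² = 3² = 9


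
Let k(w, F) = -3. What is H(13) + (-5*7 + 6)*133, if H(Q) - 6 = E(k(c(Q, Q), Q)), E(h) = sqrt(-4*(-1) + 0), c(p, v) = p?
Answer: -3849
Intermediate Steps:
E(h) = 2 (E(h) = sqrt(4 + 0) = sqrt(4) = 2)
H(Q) = 8 (H(Q) = 6 + 2 = 8)
H(13) + (-5*7 + 6)*133 = 8 + (-5*7 + 6)*133 = 8 + (-35 + 6)*133 = 8 - 29*133 = 8 - 3857 = -3849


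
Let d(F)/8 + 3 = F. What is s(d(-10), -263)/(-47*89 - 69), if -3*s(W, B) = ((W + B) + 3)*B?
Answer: 23933/3189 ≈ 7.5049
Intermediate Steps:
d(F) = -24 + 8*F
s(W, B) = -B*(3 + B + W)/3 (s(W, B) = -((W + B) + 3)*B/3 = -((B + W) + 3)*B/3 = -(3 + B + W)*B/3 = -B*(3 + B + W)/3)
s(d(-10), -263)/(-47*89 - 69) = (-⅓*(-263)*(3 - 263 + (-24 + 8*(-10))))/(-47*89 - 69) = (-⅓*(-263)*(3 - 263 + (-24 - 80)))/(-4183 - 69) = -⅓*(-263)*(3 - 263 - 104)/(-4252) = -⅓*(-263)*(-364)*(-1/4252) = -95732/3*(-1/4252) = 23933/3189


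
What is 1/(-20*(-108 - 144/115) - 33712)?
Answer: -23/725120 ≈ -3.1719e-5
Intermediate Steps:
1/(-20*(-108 - 144/115) - 33712) = 1/(-20*(-12564/115) - 33712) = 1/(50256/23 - 33712) = 1/(-725120/23) = -23/725120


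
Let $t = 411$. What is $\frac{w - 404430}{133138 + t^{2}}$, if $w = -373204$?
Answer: $- \frac{777634}{302059} \approx -2.5744$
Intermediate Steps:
$\frac{w - 404430}{133138 + t^{2}} = \frac{-373204 - 404430}{133138 + 411^{2}} = - \frac{777634}{133138 + 168921} = - \frac{777634}{302059}$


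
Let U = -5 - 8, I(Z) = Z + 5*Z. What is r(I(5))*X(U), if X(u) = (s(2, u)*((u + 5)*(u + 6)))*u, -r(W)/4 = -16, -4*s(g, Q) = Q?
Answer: -151424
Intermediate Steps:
s(g, Q) = -Q/4
I(Z) = 6*Z
U = -13
r(W) = 64 (r(W) = -4*(-16) = 64)
X(u) = -u²*(5 + u)*(6 + u)/4 (X(u) = ((-u/4)*((u + 5)*(u + 6)))*u = ((-u/4)*((5 + u)*(6 + u)))*u = (-u*(5 + u)*(6 + u)/4)*u = -u²*(5 + u)*(6 + u)/4)
r(I(5))*X(U) = 64*((¼)*(-13)²*(-30 - 1*(-13)² - 11*(-13))) = 64*((¼)*169*(-30 - 1*169 + 143)) = 64*((¼)*169*(-30 - 169 + 143)) = 64*((¼)*169*(-56)) = 64*(-2366) = -151424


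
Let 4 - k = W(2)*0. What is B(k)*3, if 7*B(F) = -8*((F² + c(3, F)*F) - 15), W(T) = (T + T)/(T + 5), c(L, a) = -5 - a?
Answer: 120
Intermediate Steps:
W(T) = 2*T/(5 + T) (W(T) = (2*T)/(5 + T) = 2*T/(5 + T))
k = 4 (k = 4 - 2*2/(5 + 2)*0 = 4 - 2*2/7*0 = 4 - 2*2*(⅐)*0 = 4 - 4*0/7 = 4 - 1*0 = 4 + 0 = 4)
B(F) = 120/7 - 8*F²/7 - 8*F*(-5 - F)/7 (B(F) = (-8*((F² + (-5 - F)*F) - 15))/7 = (-8*((F² + F*(-5 - F)) - 15))/7 = (-8*(-15 + F² + F*(-5 - F)))/7 = (120 - 8*F² - 8*F*(-5 - F))/7 = 120/7 - 8*F²/7 - 8*F*(-5 - F)/7)
B(k)*3 = (120/7 + (40/7)*4)*3 = (120/7 + 160/7)*3 = 40*3 = 120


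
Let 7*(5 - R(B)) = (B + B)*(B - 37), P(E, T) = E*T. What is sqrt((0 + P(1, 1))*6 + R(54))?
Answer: I*sqrt(12313)/7 ≈ 15.852*I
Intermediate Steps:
R(B) = 5 - 2*B*(-37 + B)/7 (R(B) = 5 - (B + B)*(B - 37)/7 = 5 - 2*B*(-37 + B)/7)
sqrt((0 + P(1, 1))*6 + R(54)) = sqrt((0 + 1*1)*6 + (5 - 2/7*54**2 + (74/7)*54)) = sqrt((0 + 1)*6 + (5 - 2/7*2916 + 3996/7)) = sqrt(1*6 + (5 - 5832/7 + 3996/7)) = sqrt(6 - 1801/7) = sqrt(-1759/7) = I*sqrt(12313)/7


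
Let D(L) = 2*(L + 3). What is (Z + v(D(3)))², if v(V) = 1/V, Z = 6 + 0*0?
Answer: 5329/144 ≈ 37.007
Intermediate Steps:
Z = 6 (Z = 6 + 0 = 6)
D(L) = 6 + 2*L (D(L) = 2*(3 + L) = 6 + 2*L)
(Z + v(D(3)))² = (6 + 1/(6 + 2*3))² = (6 + 1/(6 + 6))² = (6 + 1/12)² = (73/12)² = 5329/144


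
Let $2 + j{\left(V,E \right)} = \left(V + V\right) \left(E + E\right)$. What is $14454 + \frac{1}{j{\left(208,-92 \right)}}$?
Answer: $\frac{1106395883}{76546} \approx 14454.0$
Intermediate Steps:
$j{\left(V,E \right)} = -2 + 4 E V$ ($j{\left(V,E \right)} = -2 + \left(V + V\right) \left(E + E\right) = -2 + 2 V 2 E = -2 + 4 E V$)
$14454 + \frac{1}{j{\left(208,-92 \right)}} = 14454 + \frac{1}{-2 + 4 \left(-92\right) 208} = 14454 + \frac{1}{-2 - 76544} = 14454 + \frac{1}{-76546} = 14454 - \frac{1}{76546} = \frac{1106395883}{76546}$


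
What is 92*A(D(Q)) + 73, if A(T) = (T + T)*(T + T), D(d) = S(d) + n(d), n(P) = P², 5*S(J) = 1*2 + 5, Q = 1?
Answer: 54817/25 ≈ 2192.7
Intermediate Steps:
S(J) = 7/5 (S(J) = (1*2 + 5)/5 = (2 + 5)/5 = (⅕)*7 = 7/5)
D(d) = 7/5 + d²
A(T) = 4*T² (A(T) = (2*T)*(2*T) = 4*T²)
92*A(D(Q)) + 73 = 92*(4*(7/5 + 1²)²) + 73 = 92*(4*(7/5 + 1)²) + 73 = 92*(4*(12/5)²) + 73 = 92*(4*(144/25)) + 73 = 92*(576/25) + 73 = 52992/25 + 73 = 54817/25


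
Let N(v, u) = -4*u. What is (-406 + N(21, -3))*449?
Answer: -176906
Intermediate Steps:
(-406 + N(21, -3))*449 = (-406 - 4*(-3))*449 = (-406 + 12)*449 = -394*449 = -176906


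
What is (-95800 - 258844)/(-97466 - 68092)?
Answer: 177322/82779 ≈ 2.1421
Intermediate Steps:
(-95800 - 258844)/(-97466 - 68092) = -354644/(-165558) = -354644*(-1/165558) = 177322/82779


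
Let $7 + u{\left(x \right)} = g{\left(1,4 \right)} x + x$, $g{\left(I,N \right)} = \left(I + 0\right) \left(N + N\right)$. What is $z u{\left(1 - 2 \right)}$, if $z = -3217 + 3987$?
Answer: $-12320$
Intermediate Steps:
$g{\left(I,N \right)} = 2 I N$ ($g{\left(I,N \right)} = I 2 N = 2 I N$)
$z = 770$
$u{\left(x \right)} = -7 + 9 x$ ($u{\left(x \right)} = -7 + \left(2 \cdot 1 \cdot 4 x + x\right) = -7 + \left(8 x + x\right) = -7 + 9 x$)
$z u{\left(1 - 2 \right)} = 770 \left(-7 + 9 \left(1 - 2\right)\right) = 770 \left(-7 + 9 \left(-1\right)\right) = 770 \left(-7 - 9\right) = 770 \left(-16\right) = -12320$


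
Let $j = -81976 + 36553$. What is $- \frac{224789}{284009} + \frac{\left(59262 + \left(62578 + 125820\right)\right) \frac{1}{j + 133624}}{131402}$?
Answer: $- \frac{1302593236277419}{1645802021929109} \approx -0.79146$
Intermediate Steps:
$j = -45423$
$- \frac{224789}{284009} + \frac{\left(59262 + \left(62578 + 125820\right)\right) \frac{1}{j + 133624}}{131402} = - \frac{224789}{284009} + \frac{\left(59262 + \left(62578 + 125820\right)\right) \frac{1}{-45423 + 133624}}{131402} = \left(-224789\right) \frac{1}{284009} + \frac{59262 + 188398}{88201} \cdot \frac{1}{131402} = - \frac{224789}{284009} + 247660 \cdot \frac{1}{88201} \cdot \frac{1}{131402} = - \frac{224789}{284009} + \frac{247660}{88201} \cdot \frac{1}{131402} = - \frac{224789}{284009} + \frac{123830}{5794893901} = - \frac{1302593236277419}{1645802021929109}$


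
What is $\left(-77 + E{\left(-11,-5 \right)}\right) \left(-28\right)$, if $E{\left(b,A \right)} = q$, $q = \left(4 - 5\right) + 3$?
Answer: $2100$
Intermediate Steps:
$q = 2$ ($q = -1 + 3 = 2$)
$E{\left(b,A \right)} = 2$
$\left(-77 + E{\left(-11,-5 \right)}\right) \left(-28\right) = \left(-77 + 2\right) \left(-28\right) = \left(-75\right) \left(-28\right) = 2100$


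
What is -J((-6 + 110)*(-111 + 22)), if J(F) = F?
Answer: 9256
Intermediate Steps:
-J((-6 + 110)*(-111 + 22)) = -(-6 + 110)*(-111 + 22) = -104*(-89) = -1*(-9256) = 9256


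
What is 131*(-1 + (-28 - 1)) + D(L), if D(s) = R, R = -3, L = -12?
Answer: -3933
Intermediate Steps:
D(s) = -3
131*(-1 + (-28 - 1)) + D(L) = 131*(-1 + (-28 - 1)) - 3 = 131*(-1 - 29) - 3 = 131*(-30) - 3 = -3930 - 3 = -3933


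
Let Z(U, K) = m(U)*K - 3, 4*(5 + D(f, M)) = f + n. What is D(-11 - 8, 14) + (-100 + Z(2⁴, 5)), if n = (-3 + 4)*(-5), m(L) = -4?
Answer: -134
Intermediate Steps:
n = -5 (n = 1*(-5) = -5)
D(f, M) = -25/4 + f/4 (D(f, M) = -5 + (f - 5)/4 = -5 + (-5 + f)/4 = -5 + (-5/4 + f/4) = -25/4 + f/4)
Z(U, K) = -3 - 4*K (Z(U, K) = -4*K - 3 = -3 - 4*K)
D(-11 - 8, 14) + (-100 + Z(2⁴, 5)) = (-25/4 + (-11 - 8)/4) + (-100 + (-3 - 4*5)) = (-25/4 + (¼)*(-19)) + (-100 + (-3 - 20)) = (-25/4 - 19/4) + (-100 - 23) = -11 - 123 = -134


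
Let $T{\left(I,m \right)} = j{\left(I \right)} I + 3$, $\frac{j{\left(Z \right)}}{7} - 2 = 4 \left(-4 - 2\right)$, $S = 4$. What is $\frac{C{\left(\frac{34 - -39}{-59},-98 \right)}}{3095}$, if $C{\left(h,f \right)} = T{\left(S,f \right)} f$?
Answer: $\frac{60074}{3095} \approx 19.41$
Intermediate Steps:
$j{\left(Z \right)} = -154$ ($j{\left(Z \right)} = 14 + 7 \cdot 4 \left(-4 - 2\right) = 14 + 7 \cdot 4 \left(-6\right) = 14 + 7 \left(-24\right) = 14 - 168 = -154$)
$T{\left(I,m \right)} = 3 - 154 I$ ($T{\left(I,m \right)} = - 154 I + 3 = 3 - 154 I$)
$C{\left(h,f \right)} = - 613 f$ ($C{\left(h,f \right)} = \left(3 - 616\right) f = - 613 f$)
$\frac{C{\left(\frac{34 - -39}{-59},-98 \right)}}{3095} = \frac{\left(-613\right) \left(-98\right)}{3095} = 60074 \cdot \frac{1}{3095} = \frac{60074}{3095}$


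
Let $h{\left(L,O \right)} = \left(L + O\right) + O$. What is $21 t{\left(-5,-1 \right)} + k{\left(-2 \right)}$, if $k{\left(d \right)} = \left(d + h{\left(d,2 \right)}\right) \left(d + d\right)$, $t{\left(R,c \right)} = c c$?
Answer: $21$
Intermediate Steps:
$h{\left(L,O \right)} = L + 2 O$
$t{\left(R,c \right)} = c^{2}$
$k{\left(d \right)} = 2 d \left(4 + 2 d\right)$ ($k{\left(d \right)} = \left(d + \left(d + 2 \cdot 2\right)\right) \left(d + d\right) = \left(d + \left(d + 4\right)\right) 2 d = \left(d + \left(4 + d\right)\right) 2 d = \left(4 + 2 d\right) 2 d = 2 d \left(4 + 2 d\right)$)
$21 t{\left(-5,-1 \right)} + k{\left(-2 \right)} = 21 \left(-1\right)^{2} + 4 \left(-2\right) \left(2 - 2\right) = 21 \cdot 1 + 4 \left(-2\right) 0 = 21 + 0 = 21$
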